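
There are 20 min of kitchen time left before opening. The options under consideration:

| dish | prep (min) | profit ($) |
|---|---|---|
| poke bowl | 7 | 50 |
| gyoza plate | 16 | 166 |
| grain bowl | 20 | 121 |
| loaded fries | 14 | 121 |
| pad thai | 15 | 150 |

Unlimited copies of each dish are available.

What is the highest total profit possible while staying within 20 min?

166

The ratio ordering already packs tightly: gyoza plate, 16 min, 166.
No other feasible combination exceeds 166.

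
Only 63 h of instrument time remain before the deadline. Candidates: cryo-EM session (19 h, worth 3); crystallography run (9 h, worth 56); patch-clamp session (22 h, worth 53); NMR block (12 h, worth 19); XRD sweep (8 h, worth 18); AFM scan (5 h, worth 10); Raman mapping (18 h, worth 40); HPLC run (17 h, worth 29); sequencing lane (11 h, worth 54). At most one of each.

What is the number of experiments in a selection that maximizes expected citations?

4

Best achievable expected citations is 203.
crystallography run + patch-clamp session + Raman mapping + sequencing lane hits 203 at 60 h.
Every optimal selection uses 4 experiments.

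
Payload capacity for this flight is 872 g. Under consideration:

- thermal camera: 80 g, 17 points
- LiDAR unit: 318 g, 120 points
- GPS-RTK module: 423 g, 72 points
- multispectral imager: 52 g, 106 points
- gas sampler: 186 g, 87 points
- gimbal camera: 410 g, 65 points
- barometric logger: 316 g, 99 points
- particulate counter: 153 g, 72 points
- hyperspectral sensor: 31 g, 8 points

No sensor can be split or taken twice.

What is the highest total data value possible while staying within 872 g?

Filling by ratio: thermal camera + LiDAR unit + multispectral imager + gas sampler + particulate counter + hyperspectral sensor for 410, with 52 g left unused.
Dropping thermal camera and particulate counter and hyperspectral sensor frees 264 g; slotting in barometric logger (316 g) lifts the total to 412 at 872 g.
Every other selection either busts 872 g or fails to beat 412.

412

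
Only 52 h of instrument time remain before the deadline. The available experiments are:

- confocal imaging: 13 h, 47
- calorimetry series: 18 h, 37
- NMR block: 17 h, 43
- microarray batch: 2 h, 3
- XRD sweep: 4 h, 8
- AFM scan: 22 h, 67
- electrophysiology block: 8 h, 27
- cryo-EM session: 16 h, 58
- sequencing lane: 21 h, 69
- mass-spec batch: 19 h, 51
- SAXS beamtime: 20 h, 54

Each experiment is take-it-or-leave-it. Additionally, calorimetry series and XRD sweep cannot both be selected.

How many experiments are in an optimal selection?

4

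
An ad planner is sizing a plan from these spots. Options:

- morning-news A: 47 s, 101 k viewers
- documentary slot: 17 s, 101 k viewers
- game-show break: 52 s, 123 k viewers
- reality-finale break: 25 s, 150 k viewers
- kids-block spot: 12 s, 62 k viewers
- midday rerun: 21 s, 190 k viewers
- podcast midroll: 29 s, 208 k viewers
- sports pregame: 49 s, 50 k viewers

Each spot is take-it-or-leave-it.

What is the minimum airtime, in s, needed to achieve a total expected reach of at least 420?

Look for the lowest-airtime combination reaching 420.
Taking kids-block spot + midday rerun + podcast midroll gives 460 (≥ 420) for 62 s.
No combination under 62 s hits 420.

62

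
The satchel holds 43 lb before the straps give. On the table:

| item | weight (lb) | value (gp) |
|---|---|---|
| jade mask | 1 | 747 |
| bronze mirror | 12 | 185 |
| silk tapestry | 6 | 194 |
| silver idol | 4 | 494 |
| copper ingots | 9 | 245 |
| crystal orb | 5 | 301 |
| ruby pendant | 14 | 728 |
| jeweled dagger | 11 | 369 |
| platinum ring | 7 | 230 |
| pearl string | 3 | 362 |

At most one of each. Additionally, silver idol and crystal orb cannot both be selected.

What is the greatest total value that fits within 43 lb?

Taking jade mask + silver idol + copper ingots + ruby pendant + jeweled dagger + pearl string: 42 lb used, 2945 in value.

2945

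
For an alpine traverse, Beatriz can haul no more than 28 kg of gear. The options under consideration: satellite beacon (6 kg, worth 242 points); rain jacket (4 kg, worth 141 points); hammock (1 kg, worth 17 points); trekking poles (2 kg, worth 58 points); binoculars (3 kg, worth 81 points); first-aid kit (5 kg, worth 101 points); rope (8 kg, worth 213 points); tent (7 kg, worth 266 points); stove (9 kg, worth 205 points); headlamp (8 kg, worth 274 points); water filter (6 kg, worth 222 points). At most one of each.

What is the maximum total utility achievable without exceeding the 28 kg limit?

Ranking by ratio (utility/kg): satellite beacon 40.33, tent 38.00, water filter 37.00.
A density-first pass picks satellite beacon + rain jacket + trekking poles + binoculars + tent + water filter — 1010 at 28 kg.
A better packing is satellite beacon + hammock + tent + headlamp + water filter: 28 kg, total 1021.

1021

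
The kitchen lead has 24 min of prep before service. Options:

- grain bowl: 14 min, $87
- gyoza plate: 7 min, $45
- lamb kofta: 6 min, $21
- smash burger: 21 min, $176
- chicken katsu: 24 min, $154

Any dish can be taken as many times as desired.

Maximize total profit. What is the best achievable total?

176

Best packing: smash burger — 21 min, 176 total.
That's the maximum — no swap from here does better than 176.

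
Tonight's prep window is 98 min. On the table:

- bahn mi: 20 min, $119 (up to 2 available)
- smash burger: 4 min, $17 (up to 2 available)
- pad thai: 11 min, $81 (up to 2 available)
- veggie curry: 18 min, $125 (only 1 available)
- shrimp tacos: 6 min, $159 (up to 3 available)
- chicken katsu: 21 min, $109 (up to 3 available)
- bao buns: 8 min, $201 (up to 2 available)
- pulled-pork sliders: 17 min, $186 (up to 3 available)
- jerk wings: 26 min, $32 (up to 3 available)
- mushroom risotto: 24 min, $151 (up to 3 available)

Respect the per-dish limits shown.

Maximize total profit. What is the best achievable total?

1518

By profit per min: shrimp tacos 26.50, bao buns 25.12, pulled-pork sliders 10.94, pad thai 7.36 lead.
Taking pad thai + 3×shrimp tacos + 2×bao buns + 3×pulled-pork sliders: 96 min used, 1518 in profit.
No other feasible combination exceeds 1518.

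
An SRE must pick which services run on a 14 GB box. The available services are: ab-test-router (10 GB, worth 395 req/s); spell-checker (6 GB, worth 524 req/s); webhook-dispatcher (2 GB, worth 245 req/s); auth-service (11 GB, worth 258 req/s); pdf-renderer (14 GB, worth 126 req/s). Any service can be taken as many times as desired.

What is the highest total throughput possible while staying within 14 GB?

Taking 7×webhook-dispatcher: 14 GB used, 1715 in throughput.

1715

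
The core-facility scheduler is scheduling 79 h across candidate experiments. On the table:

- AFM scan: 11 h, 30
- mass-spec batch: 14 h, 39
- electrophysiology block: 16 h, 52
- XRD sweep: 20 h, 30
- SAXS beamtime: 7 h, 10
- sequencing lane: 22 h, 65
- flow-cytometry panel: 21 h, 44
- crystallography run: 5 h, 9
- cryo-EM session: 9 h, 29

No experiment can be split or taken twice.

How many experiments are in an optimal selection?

6

Best achievable expected citations is 225.
One optimal bundle: AFM scan + mass-spec batch + electrophysiology block + SAXS beamtime + sequencing lane + cryo-EM session (79 h).
Every optimal selection uses 6 experiments.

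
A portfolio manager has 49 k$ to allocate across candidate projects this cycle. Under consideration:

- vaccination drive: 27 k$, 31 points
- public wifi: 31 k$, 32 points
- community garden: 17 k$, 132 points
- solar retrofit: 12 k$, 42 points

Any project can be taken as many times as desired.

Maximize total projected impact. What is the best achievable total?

306

Ranking by ratio (projected impact/k$): community garden 7.76, solar retrofit 3.50, vaccination drive 1.15, public wifi 1.03.
Best packing: 2×community garden + solar retrofit — 46 k$, 306 total.
Nothing else within 49 k$ beats 306.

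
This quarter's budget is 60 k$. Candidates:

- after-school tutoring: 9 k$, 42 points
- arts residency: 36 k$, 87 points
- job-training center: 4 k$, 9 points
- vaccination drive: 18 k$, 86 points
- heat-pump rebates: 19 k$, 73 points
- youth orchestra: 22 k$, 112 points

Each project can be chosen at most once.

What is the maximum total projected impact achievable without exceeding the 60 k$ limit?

Greedy by ratio would take after-school tutoring + job-training center + vaccination drive + youth orchestra: 53 k$ used, total 249.
Replace after-school tutoring and job-training center with heat-pump rebates: the trade gains 22 net, giving 271 at 59 k$.

271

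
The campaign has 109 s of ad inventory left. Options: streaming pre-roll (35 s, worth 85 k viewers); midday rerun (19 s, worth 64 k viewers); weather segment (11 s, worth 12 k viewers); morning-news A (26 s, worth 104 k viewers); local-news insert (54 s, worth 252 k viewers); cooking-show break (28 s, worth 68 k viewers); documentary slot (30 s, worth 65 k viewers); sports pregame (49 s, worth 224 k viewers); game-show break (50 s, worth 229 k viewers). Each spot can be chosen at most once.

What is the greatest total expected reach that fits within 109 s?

481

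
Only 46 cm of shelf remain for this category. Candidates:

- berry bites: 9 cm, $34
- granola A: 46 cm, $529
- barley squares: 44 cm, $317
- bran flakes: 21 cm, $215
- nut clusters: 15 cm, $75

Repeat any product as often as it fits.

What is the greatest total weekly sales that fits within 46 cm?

529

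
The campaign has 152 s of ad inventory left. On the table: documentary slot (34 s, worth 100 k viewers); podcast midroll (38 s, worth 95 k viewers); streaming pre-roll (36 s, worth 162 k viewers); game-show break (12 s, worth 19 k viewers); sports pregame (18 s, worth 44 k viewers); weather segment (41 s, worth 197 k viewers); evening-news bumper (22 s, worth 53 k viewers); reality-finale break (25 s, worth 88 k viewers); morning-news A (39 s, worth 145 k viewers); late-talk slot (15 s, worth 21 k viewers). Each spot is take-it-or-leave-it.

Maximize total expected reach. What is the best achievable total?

604

The ratio heuristic lands on streaming pre-roll + weather segment + reality-finale break + morning-news A (592) but leaves 11 s idle.
The 25 s tied up in reality-finale break is better spent on documentary slot — total rises to 604 (150 s).
An exhaustive check of the 1024 subsets confirms 604.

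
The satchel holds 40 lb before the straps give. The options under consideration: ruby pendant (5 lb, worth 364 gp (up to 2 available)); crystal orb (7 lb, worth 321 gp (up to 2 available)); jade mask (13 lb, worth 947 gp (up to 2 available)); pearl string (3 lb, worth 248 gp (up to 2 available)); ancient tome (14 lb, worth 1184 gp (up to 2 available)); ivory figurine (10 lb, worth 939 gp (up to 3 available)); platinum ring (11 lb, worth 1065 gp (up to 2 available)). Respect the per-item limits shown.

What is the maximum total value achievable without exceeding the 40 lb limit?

Taking the top-ratio items first gives 2×pearl string + ivory figurine + 2×platinum ring for 3565 (38 lb).
Replace pearl string with ruby pendant: the trade gains 116 net, giving 3681 at 40 lb.
That's the maximum — no swap from here does better than 3681.

3681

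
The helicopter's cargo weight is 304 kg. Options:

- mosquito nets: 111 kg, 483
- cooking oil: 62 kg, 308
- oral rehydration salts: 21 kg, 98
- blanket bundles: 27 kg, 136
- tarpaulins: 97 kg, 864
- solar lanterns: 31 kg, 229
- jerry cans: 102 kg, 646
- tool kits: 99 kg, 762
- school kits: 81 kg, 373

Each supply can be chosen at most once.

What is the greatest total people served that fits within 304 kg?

2272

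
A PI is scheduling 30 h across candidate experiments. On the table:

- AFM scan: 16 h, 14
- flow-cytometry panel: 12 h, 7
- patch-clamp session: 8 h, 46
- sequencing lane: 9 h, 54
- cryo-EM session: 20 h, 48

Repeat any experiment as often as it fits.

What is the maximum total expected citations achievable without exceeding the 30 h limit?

162

By expected citations per h: sequencing lane 6.00, patch-clamp session 5.75, cryo-EM session 2.40 lead.
Best packing: 3×sequencing lane — 27 h, 162 total.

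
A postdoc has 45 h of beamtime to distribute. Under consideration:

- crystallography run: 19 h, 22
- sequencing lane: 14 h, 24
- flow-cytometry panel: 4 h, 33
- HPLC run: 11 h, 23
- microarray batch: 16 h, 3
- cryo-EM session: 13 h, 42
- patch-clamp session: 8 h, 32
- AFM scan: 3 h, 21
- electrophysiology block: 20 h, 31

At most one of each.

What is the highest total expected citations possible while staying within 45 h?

152

By expected citations per h: flow-cytometry panel 8.25, AFM scan 7.00, patch-clamp session 4.00, cryo-EM session 3.23 lead.
Greedy by ratio would take flow-cytometry panel + HPLC run + cryo-EM session + patch-clamp session + AFM scan: 39 h used, total 151.
Replace HPLC run with sequencing lane: the trade gains 1 net, giving 152 at 42 h.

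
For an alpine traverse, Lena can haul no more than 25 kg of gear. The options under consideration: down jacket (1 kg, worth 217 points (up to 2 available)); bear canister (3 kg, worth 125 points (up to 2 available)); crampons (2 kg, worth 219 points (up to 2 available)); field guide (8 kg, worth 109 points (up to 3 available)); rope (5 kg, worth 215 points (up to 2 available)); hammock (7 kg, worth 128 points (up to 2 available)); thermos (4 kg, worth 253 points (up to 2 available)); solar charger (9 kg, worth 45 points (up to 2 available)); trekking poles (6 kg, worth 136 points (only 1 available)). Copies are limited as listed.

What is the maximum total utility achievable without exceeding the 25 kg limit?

A density-first pass picks 2×down jacket + 2×crampons + 2×rope + 2×thermos — 1808 at 24 kg.
Dropping rope frees 5 kg; slotting in 2×bear canister (6 kg) lifts the total to 1843 at 25 kg.
That's the maximum — no swap from here does better than 1843.

1843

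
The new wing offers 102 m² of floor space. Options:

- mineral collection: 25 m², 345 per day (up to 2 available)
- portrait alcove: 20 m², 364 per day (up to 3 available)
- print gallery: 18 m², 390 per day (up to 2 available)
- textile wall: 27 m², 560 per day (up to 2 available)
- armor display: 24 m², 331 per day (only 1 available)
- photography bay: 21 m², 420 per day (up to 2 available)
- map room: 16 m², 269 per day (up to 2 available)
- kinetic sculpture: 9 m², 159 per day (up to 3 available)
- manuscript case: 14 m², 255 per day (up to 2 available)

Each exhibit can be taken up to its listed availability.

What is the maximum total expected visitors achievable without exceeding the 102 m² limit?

Greedy by ratio would take 2×print gallery + 2×textile wall + kinetic sculpture: 99 m² used, total 2059.
Dropping print gallery frees 18 m²; slotting in photography bay (21 m²) lifts the total to 2089 at 102 m².
No other feasible combination exceeds 2089.

2089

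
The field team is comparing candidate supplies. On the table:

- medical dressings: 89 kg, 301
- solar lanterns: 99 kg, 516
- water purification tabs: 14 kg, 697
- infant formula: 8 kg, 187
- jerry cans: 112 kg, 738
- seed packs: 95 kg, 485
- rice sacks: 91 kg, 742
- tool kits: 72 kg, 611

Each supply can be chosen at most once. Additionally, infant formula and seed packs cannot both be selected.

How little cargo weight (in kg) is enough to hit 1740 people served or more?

Need the lightest bundle worth ≥ 1740.
water purification tabs + rice sacks + tool kits: 2050 people served at 177 kg.
Below 177 kg the best achievable stays under 1740.

177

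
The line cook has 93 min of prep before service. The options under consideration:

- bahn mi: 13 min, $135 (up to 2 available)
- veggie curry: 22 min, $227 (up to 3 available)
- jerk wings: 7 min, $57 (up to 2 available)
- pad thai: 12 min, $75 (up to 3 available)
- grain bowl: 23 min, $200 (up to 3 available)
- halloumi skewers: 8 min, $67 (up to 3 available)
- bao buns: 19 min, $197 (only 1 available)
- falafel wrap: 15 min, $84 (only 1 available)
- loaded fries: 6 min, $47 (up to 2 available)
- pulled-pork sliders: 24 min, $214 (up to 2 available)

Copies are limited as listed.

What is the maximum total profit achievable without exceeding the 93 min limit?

951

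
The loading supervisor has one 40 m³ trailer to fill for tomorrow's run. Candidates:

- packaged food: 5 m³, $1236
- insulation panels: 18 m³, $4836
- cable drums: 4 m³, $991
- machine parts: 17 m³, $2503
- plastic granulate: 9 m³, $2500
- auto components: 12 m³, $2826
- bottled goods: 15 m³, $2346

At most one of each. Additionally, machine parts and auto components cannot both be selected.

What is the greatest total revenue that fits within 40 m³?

The ratio heuristic lands on packaged food + insulation panels + cable drums + plastic granulate (9563) but leaves 4 m³ idle.
The 9 m³ tied up in packaged food and cable drums is better spent on auto components — total rises to 10162 (39 m³).
An exhaustive check of the 128 subsets confirms 10162.

10162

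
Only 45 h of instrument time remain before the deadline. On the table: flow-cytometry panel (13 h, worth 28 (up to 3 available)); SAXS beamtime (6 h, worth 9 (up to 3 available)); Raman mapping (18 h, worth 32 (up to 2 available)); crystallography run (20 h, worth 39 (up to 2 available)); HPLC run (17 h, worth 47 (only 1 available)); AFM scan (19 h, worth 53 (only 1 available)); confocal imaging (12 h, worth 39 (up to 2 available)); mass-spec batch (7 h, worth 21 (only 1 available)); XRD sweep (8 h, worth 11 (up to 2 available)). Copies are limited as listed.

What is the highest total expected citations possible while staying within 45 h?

The ratio heuristic lands on flow-cytometry panel + 2×confocal imaging + mass-spec batch (127) but leaves 1 h idle.
Dropping flow-cytometry panel and mass-spec batch frees 20 h; slotting in AFM scan (19 h) lifts the total to 131 at 43 h.
That's the maximum — no swap from here does better than 131.

131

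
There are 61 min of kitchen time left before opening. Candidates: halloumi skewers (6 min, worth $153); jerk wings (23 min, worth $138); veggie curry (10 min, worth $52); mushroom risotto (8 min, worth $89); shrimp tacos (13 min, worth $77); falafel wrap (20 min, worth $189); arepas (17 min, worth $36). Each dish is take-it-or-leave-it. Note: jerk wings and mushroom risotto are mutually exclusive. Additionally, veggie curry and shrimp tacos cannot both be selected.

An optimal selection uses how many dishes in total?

4

The maximum profit within 61 min is 532.
For example halloumi skewers + jerk wings + veggie curry + falafel wrap achieves it, using 59 min.
Every optimal selection uses 4 dishes.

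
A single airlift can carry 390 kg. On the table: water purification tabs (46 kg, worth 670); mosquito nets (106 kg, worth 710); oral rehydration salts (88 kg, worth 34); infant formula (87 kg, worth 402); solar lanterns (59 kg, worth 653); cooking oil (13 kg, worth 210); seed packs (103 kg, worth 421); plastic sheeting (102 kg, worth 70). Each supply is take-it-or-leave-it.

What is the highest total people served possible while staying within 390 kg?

Greedy by ratio would take water purification tabs + mosquito nets + infant formula + solar lanterns + cooking oil: 311 kg used, total 2645.
The 87 kg tied up in infant formula is better spent on seed packs — total rises to 2664 (327 kg).
Nothing else within 390 kg beats 2664.

2664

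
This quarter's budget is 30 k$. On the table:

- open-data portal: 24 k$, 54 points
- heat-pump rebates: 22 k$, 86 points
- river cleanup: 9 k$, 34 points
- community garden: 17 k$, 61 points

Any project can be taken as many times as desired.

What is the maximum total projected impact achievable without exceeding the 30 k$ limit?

102

Greedy by ratio would take heat-pump rebates: 22 k$ used, total 86.
The 22 k$ tied up in heat-pump rebates is better spent on 3×river cleanup — total rises to 102 (27 k$).
The spare 3 k$ is too small for any remaining project, and no exchange beats 102.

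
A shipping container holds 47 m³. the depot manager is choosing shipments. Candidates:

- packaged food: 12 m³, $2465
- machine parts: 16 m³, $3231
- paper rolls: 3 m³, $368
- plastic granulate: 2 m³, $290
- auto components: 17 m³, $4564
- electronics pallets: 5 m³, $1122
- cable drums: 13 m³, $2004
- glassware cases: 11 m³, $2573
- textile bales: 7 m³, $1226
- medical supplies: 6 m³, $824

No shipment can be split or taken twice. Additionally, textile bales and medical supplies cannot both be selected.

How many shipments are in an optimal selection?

5

Best achievable revenue is 11014.
One optimal bundle: packaged food + plastic granulate + auto components + electronics pallets + glassware cases (47 m³).
Every optimal selection uses 5 shipments.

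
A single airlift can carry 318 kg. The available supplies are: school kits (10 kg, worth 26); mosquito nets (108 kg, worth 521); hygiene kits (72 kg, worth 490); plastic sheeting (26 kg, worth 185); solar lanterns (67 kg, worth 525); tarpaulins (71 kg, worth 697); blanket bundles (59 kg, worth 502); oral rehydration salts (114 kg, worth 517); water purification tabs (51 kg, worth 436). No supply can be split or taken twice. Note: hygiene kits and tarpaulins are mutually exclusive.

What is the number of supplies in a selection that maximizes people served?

6

The maximum people served within 318 kg is 2371.
For example school kits + plastic sheeting + solar lanterns + tarpaulins + blanket bundles + water purification tabs achieves it, using 284 kg.
All optima have 6 supplies.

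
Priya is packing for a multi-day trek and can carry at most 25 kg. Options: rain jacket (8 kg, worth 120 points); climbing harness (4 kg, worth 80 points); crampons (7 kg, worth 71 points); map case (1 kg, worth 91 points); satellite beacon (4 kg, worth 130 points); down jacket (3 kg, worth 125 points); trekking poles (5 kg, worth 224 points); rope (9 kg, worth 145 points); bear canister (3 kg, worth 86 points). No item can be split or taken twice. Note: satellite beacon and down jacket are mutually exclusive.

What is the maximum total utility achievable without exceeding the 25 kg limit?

By utility per kg: map case 91.00, trekking poles 44.80, down jacket 41.67, satellite beacon 32.50 lead.
Climbing harness + map case + down jacket + trekking poles + rope + bear canister uses 25 of the 25 kg and totals 751.
An exhaustive check of the 512 subsets confirms 751.

751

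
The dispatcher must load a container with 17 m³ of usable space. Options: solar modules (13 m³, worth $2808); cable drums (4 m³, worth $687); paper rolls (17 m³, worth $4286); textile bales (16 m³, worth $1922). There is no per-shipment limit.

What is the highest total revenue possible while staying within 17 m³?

4286

The ratio ordering already packs tightly: paper rolls, 17 m³, 4286.
Every other selection either busts 17 m³ or fails to beat 4286.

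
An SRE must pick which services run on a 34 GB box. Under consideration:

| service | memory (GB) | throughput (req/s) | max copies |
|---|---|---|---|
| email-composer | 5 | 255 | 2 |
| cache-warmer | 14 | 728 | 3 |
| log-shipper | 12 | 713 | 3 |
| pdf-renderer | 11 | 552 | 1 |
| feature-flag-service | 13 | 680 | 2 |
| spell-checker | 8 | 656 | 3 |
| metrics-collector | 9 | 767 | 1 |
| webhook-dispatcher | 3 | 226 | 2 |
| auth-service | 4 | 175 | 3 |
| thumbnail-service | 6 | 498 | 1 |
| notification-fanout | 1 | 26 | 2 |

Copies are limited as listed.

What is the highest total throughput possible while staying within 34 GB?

Best packing: 2×spell-checker + metrics-collector + webhook-dispatcher + thumbnail-service — 34 GB, 2803 total.
No other feasible combination exceeds 2803.

2803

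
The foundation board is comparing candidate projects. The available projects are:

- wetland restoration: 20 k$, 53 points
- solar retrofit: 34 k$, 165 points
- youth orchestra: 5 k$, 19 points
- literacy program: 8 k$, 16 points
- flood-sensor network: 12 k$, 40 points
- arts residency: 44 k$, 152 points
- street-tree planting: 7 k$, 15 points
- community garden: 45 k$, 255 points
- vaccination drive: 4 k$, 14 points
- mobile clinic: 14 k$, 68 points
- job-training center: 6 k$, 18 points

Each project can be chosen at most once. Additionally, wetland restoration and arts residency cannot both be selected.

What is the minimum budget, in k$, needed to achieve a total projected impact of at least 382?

76

Need the lightest bundle worth ≥ 382.
Taking youth orchestra + flood-sensor network + community garden + mobile clinic gives 382 (≥ 382) for 76 k$.
Any bundle with less than 76 k$ falls short of 382.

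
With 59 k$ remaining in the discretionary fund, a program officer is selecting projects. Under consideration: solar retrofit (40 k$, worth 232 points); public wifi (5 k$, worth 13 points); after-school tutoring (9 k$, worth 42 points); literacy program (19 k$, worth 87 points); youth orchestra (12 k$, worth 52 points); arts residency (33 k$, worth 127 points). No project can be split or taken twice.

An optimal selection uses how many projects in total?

The maximum projected impact within 59 k$ is 319.
One optimal bundle: solar retrofit + literacy program (59 k$).
All optima have 2 projects.

2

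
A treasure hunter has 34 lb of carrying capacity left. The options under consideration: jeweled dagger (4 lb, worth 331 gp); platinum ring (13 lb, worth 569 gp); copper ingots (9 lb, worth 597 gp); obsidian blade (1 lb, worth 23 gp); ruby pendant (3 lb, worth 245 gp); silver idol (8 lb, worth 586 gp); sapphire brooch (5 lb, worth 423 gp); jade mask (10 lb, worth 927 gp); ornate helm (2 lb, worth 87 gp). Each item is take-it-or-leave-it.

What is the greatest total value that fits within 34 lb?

By value per lb: jade mask 92.70, sapphire brooch 84.60, jeweled dagger 82.75 lead.
Filling by ratio: jeweled dagger + obsidian blade + ruby pendant + silver idol + sapphire brooch + jade mask + ornate helm for 2622, with 1 lb left unused.
Dropping obsidian blade and sapphire brooch and ornate helm frees 8 lb; slotting in copper ingots (9 lb) lifts the total to 2686 at 34 lb.
An exhaustive check of the 512 subsets confirms 2686.

2686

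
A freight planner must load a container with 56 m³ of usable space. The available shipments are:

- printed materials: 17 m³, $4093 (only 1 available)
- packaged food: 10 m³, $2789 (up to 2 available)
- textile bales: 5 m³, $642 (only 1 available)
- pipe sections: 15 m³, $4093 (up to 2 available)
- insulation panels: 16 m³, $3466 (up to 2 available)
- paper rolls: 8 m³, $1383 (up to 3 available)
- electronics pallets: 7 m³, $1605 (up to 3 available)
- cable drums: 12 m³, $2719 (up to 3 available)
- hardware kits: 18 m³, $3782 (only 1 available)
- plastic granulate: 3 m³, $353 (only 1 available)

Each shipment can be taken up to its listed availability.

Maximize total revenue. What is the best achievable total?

Ranking by ratio (revenue/m³): packaged food 278.90, pipe sections 272.87, printed materials 240.76.
Taking the top-ratio shipments first gives 2×packaged food + textile bales + 2×pipe sections for 14406 (55 m³).
The 20 m³ tied up in textile bales and pipe sections is better spent on 3×electronics pallets — total rises to 14486 (56 m³).

14486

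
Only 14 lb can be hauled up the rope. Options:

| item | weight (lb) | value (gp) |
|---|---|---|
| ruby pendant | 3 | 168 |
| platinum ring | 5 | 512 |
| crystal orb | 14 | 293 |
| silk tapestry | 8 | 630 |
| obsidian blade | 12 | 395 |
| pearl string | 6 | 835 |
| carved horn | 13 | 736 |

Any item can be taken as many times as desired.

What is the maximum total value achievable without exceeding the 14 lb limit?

1670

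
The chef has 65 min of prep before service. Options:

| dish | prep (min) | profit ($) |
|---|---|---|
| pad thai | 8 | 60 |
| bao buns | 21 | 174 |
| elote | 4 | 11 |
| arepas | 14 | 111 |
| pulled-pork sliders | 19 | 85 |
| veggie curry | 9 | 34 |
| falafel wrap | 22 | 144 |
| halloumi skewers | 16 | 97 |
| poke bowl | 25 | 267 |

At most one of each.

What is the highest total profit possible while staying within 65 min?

563

By profit per min: poke bowl 10.68, bao buns 8.29, arepas 7.93 lead.
Bao buns + elote + arepas + poke bowl uses 64 of the 65 min and totals 563.
The closest alternative, bao buns + arepas + poke bowl, reaches only 552.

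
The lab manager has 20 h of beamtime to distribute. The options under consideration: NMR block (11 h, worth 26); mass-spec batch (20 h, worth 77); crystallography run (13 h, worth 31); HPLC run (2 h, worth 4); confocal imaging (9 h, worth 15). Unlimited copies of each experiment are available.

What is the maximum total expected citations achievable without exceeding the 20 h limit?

77

The ratio ordering already packs tightly: mass-spec batch, 20 h, 77.
No other feasible combination exceeds 77.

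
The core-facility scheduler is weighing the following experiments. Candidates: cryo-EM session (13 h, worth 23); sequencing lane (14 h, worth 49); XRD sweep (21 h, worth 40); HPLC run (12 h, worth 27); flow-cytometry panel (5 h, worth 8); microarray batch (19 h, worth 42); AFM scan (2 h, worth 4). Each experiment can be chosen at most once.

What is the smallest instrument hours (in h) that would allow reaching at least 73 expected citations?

26

Minimise h subject to total expected citations ≥ 73.
Taking sequencing lane + HPLC run gives 76 (≥ 73) for 26 h.
No combination under 26 h hits 73.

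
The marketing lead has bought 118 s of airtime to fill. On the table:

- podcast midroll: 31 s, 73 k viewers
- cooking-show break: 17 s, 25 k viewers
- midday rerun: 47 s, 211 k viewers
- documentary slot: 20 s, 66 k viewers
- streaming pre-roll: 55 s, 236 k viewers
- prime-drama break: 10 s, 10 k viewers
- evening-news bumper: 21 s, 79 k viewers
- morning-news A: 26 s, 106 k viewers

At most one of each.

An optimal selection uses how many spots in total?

4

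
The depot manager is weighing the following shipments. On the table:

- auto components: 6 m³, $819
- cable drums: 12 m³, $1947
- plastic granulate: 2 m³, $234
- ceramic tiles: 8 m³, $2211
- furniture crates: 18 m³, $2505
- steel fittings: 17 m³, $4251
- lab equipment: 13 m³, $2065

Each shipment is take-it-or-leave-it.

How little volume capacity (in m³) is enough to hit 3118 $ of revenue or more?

16

Look for the lowest-volume combination reaching 3118.
Taking auto components + plastic granulate + ceramic tiles gives 3264 (≥ 3118) for 16 m³.
Below 16 m³ the best achievable stays under 3118.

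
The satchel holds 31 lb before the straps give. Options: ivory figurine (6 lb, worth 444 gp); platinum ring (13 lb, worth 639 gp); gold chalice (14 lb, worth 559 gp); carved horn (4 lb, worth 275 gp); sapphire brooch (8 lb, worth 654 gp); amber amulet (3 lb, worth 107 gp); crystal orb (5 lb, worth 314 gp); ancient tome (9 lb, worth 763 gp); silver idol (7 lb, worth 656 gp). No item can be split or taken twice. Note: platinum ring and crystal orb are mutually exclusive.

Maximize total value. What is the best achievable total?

Taking ivory figurine + sapphire brooch + ancient tome + silver idol: 30 lb used, 2517 in value.

2517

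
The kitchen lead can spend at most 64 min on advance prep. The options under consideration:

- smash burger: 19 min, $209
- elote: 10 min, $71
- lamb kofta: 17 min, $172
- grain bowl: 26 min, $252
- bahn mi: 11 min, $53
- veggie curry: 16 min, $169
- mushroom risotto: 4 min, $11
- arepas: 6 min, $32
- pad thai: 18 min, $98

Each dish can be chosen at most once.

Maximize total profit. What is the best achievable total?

633

The ratio heuristic lands on smash burger + elote + lamb kofta + veggie curry (621) but leaves 2 min idle.
Replace elote and veggie curry with grain bowl: the trade gains 12 net, giving 633 at 62 min.
Runner-up smash burger + grain bowl + veggie curry tops out at 630.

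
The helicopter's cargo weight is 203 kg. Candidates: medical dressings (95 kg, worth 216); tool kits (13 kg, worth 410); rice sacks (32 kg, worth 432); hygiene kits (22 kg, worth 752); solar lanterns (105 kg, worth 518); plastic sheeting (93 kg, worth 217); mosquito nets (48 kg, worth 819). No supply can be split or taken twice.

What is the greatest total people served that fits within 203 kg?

Greedy by ratio would take tool kits + rice sacks + hygiene kits + mosquito nets: 115 kg used, total 2413.
Replace rice sacks with solar lanterns: the trade gains 86 net, giving 2499 at 188 kg.
The spare 15 kg is too small for any remaining supply, and no exchange beats 2499.

2499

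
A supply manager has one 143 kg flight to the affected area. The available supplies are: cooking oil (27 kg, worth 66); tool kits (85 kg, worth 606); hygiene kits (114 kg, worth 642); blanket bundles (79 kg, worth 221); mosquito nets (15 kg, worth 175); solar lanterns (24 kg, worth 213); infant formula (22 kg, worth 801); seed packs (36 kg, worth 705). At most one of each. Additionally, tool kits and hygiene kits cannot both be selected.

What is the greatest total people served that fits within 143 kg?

2112

Taking the top-ratio supplies first gives cooking oil + mosquito nets + solar lanterns + infant formula + seed packs for 1960 (124 kg).
Replace cooking oil and mosquito nets and solar lanterns with tool kits: the trade gains 152 net, giving 2112 at 143 kg.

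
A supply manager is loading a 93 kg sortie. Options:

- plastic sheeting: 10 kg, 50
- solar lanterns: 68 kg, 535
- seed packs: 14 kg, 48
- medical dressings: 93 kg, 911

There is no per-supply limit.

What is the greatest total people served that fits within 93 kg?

911

The ratio ordering already packs tightly: medical dressings, 93 kg, 911.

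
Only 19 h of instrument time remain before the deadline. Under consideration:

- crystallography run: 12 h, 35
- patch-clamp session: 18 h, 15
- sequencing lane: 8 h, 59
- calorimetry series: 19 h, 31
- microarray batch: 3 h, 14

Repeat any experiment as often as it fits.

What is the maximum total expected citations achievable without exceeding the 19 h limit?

132

2×sequencing lane + microarray batch uses 19 of the 19 h and totals 132.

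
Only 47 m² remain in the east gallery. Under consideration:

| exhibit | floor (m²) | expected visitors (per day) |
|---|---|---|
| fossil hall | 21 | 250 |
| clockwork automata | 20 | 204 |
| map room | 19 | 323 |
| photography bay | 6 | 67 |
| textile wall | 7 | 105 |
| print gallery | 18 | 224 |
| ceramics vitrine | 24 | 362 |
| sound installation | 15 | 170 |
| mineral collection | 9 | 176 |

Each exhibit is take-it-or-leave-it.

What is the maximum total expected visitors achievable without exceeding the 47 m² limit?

723

Taking the top-ratio exhibits first gives map room + photography bay + textile wall + mineral collection for 671 (41 m²).
Replace photography bay and textile wall with print gallery: the trade gains 52 net, giving 723 at 46 m².
That's the maximum — no swap from here does better than 723.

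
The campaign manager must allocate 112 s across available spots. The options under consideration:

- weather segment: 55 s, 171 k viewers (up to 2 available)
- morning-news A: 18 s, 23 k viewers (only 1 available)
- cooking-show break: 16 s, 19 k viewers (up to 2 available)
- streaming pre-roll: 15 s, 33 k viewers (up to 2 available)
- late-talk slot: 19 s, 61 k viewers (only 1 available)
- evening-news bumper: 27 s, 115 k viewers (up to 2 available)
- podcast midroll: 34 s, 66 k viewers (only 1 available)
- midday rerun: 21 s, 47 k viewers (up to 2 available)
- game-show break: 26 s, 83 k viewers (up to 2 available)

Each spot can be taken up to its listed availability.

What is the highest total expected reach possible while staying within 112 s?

Greedy by ratio would take late-talk slot + 2×evening-news bumper + game-show break: 99 s used, total 374.
Dropping late-talk slot and game-show break frees 45 s; slotting in weather segment (55 s) lifts the total to 401 at 109 s.
No other feasible combination exceeds 401.

401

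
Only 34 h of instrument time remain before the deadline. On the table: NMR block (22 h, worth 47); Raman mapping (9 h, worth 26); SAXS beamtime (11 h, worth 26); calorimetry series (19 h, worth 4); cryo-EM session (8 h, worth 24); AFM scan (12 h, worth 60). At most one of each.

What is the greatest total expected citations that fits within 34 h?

Density check — AFM scan 5.00, cryo-EM session 3.00, Raman mapping 2.89, SAXS beamtime 2.36 are the best per h.
A density-first pass picks Raman mapping + cryo-EM session + AFM scan — 110 at 29 h.
Replace cryo-EM session with SAXS beamtime: the trade gains 2 net, giving 112 at 32 h.
Runner-up Raman mapping + cryo-EM session + AFM scan tops out at 110.

112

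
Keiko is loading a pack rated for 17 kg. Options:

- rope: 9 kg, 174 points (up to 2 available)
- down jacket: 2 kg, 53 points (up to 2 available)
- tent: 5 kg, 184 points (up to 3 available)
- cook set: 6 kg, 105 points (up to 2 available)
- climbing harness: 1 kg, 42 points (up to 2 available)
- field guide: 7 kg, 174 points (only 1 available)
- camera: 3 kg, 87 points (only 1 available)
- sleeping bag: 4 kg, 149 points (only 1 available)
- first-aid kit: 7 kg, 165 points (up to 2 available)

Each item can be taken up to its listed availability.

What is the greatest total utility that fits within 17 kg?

Taking the top-ratio items first gives 2×tent + 2×climbing harness + sleeping bag for 601 (16 kg).
The 4 kg tied up in sleeping bag is better spent on tent — total rises to 636 (17 kg).

636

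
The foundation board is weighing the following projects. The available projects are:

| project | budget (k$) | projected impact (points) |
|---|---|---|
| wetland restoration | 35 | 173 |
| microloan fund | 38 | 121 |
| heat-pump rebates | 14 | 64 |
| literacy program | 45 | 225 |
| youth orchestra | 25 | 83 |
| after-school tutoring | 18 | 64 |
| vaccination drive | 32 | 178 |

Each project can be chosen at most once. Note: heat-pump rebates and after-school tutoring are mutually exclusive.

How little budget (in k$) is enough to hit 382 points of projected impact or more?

Need the lightest bundle worth ≥ 382.
Taking literacy program + vaccination drive gives 403 (≥ 382) for 77 k$.
Below 77 k$ the best achievable stays under 382.

77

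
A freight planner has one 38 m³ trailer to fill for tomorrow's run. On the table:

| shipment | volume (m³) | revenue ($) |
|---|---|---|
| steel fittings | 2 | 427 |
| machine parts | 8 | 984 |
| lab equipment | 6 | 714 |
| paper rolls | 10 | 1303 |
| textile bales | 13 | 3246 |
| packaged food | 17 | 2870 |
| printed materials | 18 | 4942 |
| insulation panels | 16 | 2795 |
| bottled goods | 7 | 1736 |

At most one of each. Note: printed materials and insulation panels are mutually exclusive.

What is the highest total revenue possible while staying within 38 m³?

9924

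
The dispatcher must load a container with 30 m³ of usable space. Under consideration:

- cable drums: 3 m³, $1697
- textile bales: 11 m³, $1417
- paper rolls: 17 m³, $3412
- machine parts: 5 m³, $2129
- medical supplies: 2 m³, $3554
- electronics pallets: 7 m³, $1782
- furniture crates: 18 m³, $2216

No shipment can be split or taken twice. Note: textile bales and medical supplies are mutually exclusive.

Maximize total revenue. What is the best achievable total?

Taking cable drums + paper rolls + machine parts + medical supplies: 27 m³ used, 10792 in revenue.
The closest alternative, cable drums + paper rolls + medical supplies + electronics pallets, reaches only 10445.

10792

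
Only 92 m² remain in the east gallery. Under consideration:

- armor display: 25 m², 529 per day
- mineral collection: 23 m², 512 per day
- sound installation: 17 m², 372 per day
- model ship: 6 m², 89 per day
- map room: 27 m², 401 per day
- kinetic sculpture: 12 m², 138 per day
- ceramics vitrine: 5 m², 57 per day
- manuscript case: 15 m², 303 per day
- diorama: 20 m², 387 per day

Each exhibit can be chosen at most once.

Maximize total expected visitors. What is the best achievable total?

1889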